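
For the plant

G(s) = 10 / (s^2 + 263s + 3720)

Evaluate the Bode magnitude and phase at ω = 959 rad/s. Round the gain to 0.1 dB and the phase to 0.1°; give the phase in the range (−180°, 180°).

Substitute s = j959:
Numerator: 10 = 10 + j0
Denominator: (j959)^2 + 263(j959) + 3720 = -915961 + j252217
|N| = √(10² + 0²) ≈ 10, ∠N ≈ 0.00°
|D| = √(915961² + 252217²) ≈ 9.5005e+05, ∠D ≈ 164.60°
|G| = 10 / 9.5005e+05 ≈ 1.0526e-05
Gain = 20 log₁₀(1.0526e-05) ≈ -99.55 dB
∠G = 0.00° − 164.60° = -164.60°

-99.6 dB, -164.6°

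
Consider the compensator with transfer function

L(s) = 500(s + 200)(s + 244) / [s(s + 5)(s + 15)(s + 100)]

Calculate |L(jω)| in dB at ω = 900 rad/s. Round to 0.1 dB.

At s = jω = j900:
zero (s+200): 200 + j900 → |·| = √(200²+900²) = √850000 ≈ 921.95, ∠ = arctan(900/200) ≈ 77.47°
zero (s+244): 244 + j900 → |·| = √(244²+900²) = √869536 ≈ 932.49, ∠ = arctan(900/244) ≈ 74.83°
pole (s+5): 5 + j900 → |·| = √(5²+900²) = √810025 ≈ 900.01, ∠ = arctan(900/5) ≈ 89.68°
pole (s+15): 15 + j900 → |·| = √(15²+900²) = √810225 ≈ 900.12, ∠ = arctan(900/15) ≈ 89.05°
pole (s+100): 100 + j900 → |·| = √(100²+900²) = √820000 ≈ 905.54, ∠ = arctan(900/100) ≈ 83.66°
pole at origin: |s| = 900, ∠ = 90.00° (in denominator)
|L| = 500 · 8.5971e+05 / 6.6023e+11 ≈ 0.00065107
Gain = 20 log₁₀(0.00065107) ≈ -63.73 dB

-63.7 dB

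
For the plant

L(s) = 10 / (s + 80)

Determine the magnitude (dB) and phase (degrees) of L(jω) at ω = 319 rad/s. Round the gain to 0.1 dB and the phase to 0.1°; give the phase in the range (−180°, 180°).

-30.3 dB, -75.9°

Substitute s = j319:
Numerator: 10 = 10 + j0
Denominator: (j319) + 80 = 80 + j319
|N| = √(10² + 0²) ≈ 10, ∠N ≈ 0.00°
|D| = √(80² + 319²) ≈ 328.88, ∠D ≈ 75.92°
|L| = 10 / 328.88 ≈ 0.030406
Gain = 20 log₁₀(0.030406) ≈ -30.34 dB
∠L = 0.00° − 75.92° = -75.92°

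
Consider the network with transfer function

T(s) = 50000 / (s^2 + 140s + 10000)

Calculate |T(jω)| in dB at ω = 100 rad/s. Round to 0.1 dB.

At s = jω = j100:
quadratic: (j100)² + 140·j100 + 10000 = 0 + j14000 → |·| ≈ 14000, ∠ ≈ 90.00°
|T| = 50000 / 14000 ≈ 3.5714
Gain = 20 log₁₀(3.5714) ≈ 11.06 dB

11.1 dB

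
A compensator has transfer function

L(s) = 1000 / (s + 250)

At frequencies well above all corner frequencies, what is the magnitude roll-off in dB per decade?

-20 dB/decade

Each pole contributes −20 dB/decade at high frequency; each zero contributes +20 dB/decade.
Net: 0 zero(s) − 1 pole(s) → -20 dB/decade.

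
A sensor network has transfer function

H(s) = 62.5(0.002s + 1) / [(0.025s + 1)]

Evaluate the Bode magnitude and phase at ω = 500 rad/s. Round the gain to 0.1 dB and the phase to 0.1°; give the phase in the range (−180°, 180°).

At ω = 500 rad/s:
zero (1 + j500·0.002) = 1 + j1 → |·| ≈ 1.4142, ∠ ≈ 45.00°
pole (1 + j500·0.025) = 1 + j12.5 → |·| ≈ 12.54, ∠ ≈ 85.43°
|H| = 62.5 · 1.4142 / (12.54) ≈ 7.0484
Gain = 20 log₁₀(7.0484) ≈ 16.96 dB
∠H = (45.00°) − (85.43°) = -40.43°

17.0 dB, -40.4°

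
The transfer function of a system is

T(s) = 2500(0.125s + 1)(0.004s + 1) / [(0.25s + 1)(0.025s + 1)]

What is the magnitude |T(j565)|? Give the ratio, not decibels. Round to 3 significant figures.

218

At ω = 565 rad/s:
zero (1 + j565·0.125) = 1 + j70.625 → |·| ≈ 70.632, ∠ ≈ 89.19°
zero (1 + j565·0.004) = 1 + j2.26 → |·| ≈ 2.4714, ∠ ≈ 66.13°
pole (1 + j565·0.25) = 1 + j141.25 → |·| ≈ 141.25, ∠ ≈ 89.59°
pole (1 + j565·0.025) = 1 + j14.125 → |·| ≈ 14.16, ∠ ≈ 85.95°
|T| = 2500 · 70.632 · 2.4714 / (141.25 · 14.16) ≈ 218.19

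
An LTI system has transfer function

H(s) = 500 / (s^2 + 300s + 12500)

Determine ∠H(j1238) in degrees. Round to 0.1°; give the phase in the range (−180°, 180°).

-166.3°

Substitute s = j1238:
Numerator: 500 = 500 + j0
Denominator: (j1238)^2 + 300(j1238) + 12500 = -1520144 + j371400
|N| = √(500² + 0²) ≈ 500, ∠N ≈ 0.00°
|D| = √(1520144² + 371400²) ≈ 1.5649e+06, ∠D ≈ 166.27°
∠H = 0.00° − 166.27° = -166.27°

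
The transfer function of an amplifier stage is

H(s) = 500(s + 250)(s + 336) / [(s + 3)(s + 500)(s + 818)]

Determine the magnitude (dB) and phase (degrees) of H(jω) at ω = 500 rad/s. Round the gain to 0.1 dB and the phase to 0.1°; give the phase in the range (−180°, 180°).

-6.1 dB, -46.6°

At s = jω = j500:
zero (s+250): 250 + j500 → |·| = √(250²+500²) = √312500 ≈ 559.02, ∠ = arctan(500/250) ≈ 63.43°
zero (s+336): 336 + j500 → |·| = √(336²+500²) = √362896 ≈ 602.41, ∠ = arctan(500/336) ≈ 56.10°
pole (s+3): 3 + j500 → |·| = √(3²+500²) = √250009 ≈ 500.01, ∠ = arctan(500/3) ≈ 89.66°
pole (s+500): 500 + j500 → |·| = √(500²+500²) = √500000 ≈ 707.11, ∠ = arctan(500/500) ≈ 45.00°
pole (s+818): 818 + j500 → |·| = √(818²+500²) = √919124 ≈ 958.71, ∠ = arctan(500/818) ≈ 31.44°
|H| = 500 · 3.3676e+05 / 3.3896e+08 ≈ 0.49675
Gain = 20 log₁₀(0.49675) ≈ -6.08 dB
∠H = 119.53° − 166.10° = -46.57°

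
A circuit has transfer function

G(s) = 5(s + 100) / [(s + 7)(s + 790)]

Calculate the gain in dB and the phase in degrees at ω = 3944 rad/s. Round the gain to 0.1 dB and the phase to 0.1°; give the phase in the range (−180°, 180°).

At s = jω = j3944:
zero (s+100): 100 + j3944 → |·| = √(100²+3944²) = √15565136 ≈ 3945.3, ∠ = arctan(3944/100) ≈ 88.55°
pole (s+7): 7 + j3944 → |·| = √(7²+3944²) = √15555185 ≈ 3944, ∠ = arctan(3944/7) ≈ 89.90°
pole (s+790): 790 + j3944 → |·| = √(790²+3944²) = √16179236 ≈ 4022.3, ∠ = arctan(3944/790) ≈ 78.67°
|G| = 5 · 3945.3 / 1.5864e+07 ≈ 0.0012435
Gain = 20 log₁₀(0.0012435) ≈ -58.11 dB
∠G = 88.55° − 168.57° = -80.02°

-58.1 dB, -80.0°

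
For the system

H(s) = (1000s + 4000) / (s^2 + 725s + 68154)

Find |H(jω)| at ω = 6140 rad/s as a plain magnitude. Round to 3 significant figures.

Substitute s = j6140:
Numerator: 1000(j6140) + 4000 = 4000 + j6140000
Denominator: (j6140)^2 + 725(j6140) + 68154 = -37631446 + j4451500
|N| = √(4000² + 6140000²) ≈ 6.14e+06, ∠N ≈ 89.96°
|D| = √(37631446² + 4451500²) ≈ 3.7894e+07, ∠D ≈ 173.25°
|H| = 6.14e+06 / 3.7894e+07 ≈ 0.16203

0.162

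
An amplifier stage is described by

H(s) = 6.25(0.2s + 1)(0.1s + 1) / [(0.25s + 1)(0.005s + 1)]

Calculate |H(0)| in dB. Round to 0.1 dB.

H(0) = 6.25 · 1 / 1 = 6.25
20 log₁₀(6.25) ≈ 15.92 dB

15.9 dB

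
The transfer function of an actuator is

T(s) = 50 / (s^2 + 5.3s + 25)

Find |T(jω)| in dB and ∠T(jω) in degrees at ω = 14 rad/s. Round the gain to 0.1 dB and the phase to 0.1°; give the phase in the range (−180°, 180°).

-11.4 dB, -156.5°

At s = jω = j14:
quadratic: (j14)² + 5.3·j14 + 25 = -171 + j74.2 → |·| ≈ 186.4, ∠ ≈ 156.54°
|T| = 50 / 186.4 ≈ 0.26824
Gain = 20 log₁₀(0.26824) ≈ -11.43 dB
∠T = 0.00° − 156.54° = -156.54°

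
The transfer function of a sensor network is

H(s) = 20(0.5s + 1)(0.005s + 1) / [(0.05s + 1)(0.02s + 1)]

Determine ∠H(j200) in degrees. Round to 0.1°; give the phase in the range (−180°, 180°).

-25.8°

At ω = 200 rad/s:
zero (1 + j200·0.5) = 1 + j100 → |·| ≈ 100, ∠ ≈ 89.43°
zero (1 + j200·0.005) = 1 + j1 → |·| ≈ 1.4142, ∠ ≈ 45.00°
pole (1 + j200·0.05) = 1 + j10 → |·| ≈ 10.05, ∠ ≈ 84.29°
pole (1 + j200·0.02) = 1 + j4 → |·| ≈ 4.1231, ∠ ≈ 75.96°
∠H = (89.43° + 45.00°) − (84.29° + 75.96°) = -25.82°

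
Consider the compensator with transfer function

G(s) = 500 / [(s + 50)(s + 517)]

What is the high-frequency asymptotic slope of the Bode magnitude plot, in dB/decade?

-40 dB/decade

Each pole contributes −20 dB/decade at high frequency; each zero contributes +20 dB/decade.
Net: 0 zero(s) − 2 pole(s) → -40 dB/decade.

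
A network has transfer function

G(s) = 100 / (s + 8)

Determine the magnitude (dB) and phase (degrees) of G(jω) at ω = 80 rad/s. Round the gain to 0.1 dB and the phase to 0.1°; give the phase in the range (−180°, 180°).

Substitute s = j80:
Numerator: 100 = 100 + j0
Denominator: (j80) + 8 = 8 + j80
|N| = √(100² + 0²) ≈ 100, ∠N ≈ 0.00°
|D| = √(8² + 80²) ≈ 80.399, ∠D ≈ 84.29°
|G| = 100 / 80.399 ≈ 1.2438
Gain = 20 log₁₀(1.2438) ≈ 1.90 dB
∠G = 0.00° − 84.29° = -84.29°

1.9 dB, -84.3°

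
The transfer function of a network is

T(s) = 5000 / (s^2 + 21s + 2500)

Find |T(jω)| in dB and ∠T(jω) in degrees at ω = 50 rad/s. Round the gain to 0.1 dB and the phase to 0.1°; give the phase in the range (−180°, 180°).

At s = jω = j50:
quadratic: (j50)² + 21·j50 + 2500 = 0 + j1050 → |·| ≈ 1050, ∠ ≈ 90.00°
|T| = 5000 / 1050 ≈ 4.7619
Gain = 20 log₁₀(4.7619) ≈ 13.56 dB
∠T = 0.00° − 90.00° = -90.00°

13.6 dB, -90.0°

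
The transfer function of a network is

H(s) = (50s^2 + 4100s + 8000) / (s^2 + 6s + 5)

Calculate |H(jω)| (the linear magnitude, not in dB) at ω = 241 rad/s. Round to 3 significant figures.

Substitute s = j241:
Numerator: 50(j241)^2 + 4100(j241) + 8000 = -2896050 + j988100
Denominator: (j241)^2 + 6(j241) + 5 = -58076 + j1446
|N| = √(2896050² + 988100²) ≈ 3.06e+06, ∠N ≈ 161.16°
|D| = √(58076² + 1446²) ≈ 58094, ∠D ≈ 178.57°
|H| = 3.06e+06 / 58094 ≈ 52.673

52.7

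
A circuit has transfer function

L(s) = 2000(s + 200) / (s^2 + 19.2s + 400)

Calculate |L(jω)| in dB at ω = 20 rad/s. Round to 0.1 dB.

At s = jω = j20:
zero (s+200): 200 + j20 → |·| = √(200²+20²) = √40400 ≈ 201, ∠ = arctan(20/200) ≈ 5.71°
quadratic: (j20)² + 19.2·j20 + 400 = 0 + j384 → |·| ≈ 384, ∠ ≈ 90.00°
|L| = 2000 · 201 / 384 ≈ 1046.9
Gain = 20 log₁₀(1046.9) ≈ 60.40 dB

60.4 dB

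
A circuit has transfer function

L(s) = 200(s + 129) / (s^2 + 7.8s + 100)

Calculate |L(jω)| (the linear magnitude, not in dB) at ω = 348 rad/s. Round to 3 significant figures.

At s = jω = j348:
zero (s+129): 129 + j348 → |·| = √(129²+348²) = √137745 ≈ 371.14, ∠ = arctan(348/129) ≈ 69.66°
quadratic: (j348)² + 7.8·j348 + 100 = -121004 + j2714.4 → |·| ≈ 1.2103e+05, ∠ ≈ 178.71°
|L| = 200 · 371.14 / 1.2103e+05 ≈ 0.6133

0.613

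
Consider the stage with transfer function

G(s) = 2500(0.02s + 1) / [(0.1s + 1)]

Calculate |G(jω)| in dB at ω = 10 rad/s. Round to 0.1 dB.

65.1 dB

At ω = 10 rad/s:
zero (1 + j10·0.02) = 1 + j0.2 → |·| ≈ 1.0198, ∠ ≈ 11.31°
pole (1 + j10·0.1) = 1 + j1 → |·| ≈ 1.4142, ∠ ≈ 45.00°
|G| = 2500 · 1.0198 / (1.4142) ≈ 1802.8
Gain = 20 log₁₀(1802.8) ≈ 65.12 dB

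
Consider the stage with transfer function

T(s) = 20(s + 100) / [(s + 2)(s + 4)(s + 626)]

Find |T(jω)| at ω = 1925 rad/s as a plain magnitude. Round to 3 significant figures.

At s = jω = j1925:
zero (s+100): 100 + j1925 → |·| = √(100²+1925²) = √3715625 ≈ 1927.6, ∠ = arctan(1925/100) ≈ 87.03°
pole (s+2): 2 + j1925 → |·| = √(2²+1925²) = √3705629 ≈ 1925, ∠ = arctan(1925/2) ≈ 89.94°
pole (s+4): 4 + j1925 → |·| = √(4²+1925²) = √3705641 ≈ 1925, ∠ = arctan(1925/4) ≈ 89.88°
pole (s+626): 626 + j1925 → |·| = √(626²+1925²) = √4097501 ≈ 2024.2, ∠ = arctan(1925/626) ≈ 71.99°
|T| = 20 · 1927.6 / 7.5009e+09 ≈ 5.1396e-06

5.14e-06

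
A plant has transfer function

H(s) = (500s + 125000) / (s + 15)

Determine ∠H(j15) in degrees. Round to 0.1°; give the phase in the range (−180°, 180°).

-41.6°

Substitute s = j15:
Numerator: 500(j15) + 125000 = 125000 + j7500
Denominator: (j15) + 15 = 15 + j15
|N| = √(125000² + 7500²) ≈ 1.2522e+05, ∠N ≈ 3.43°
|D| = √(15² + 15²) ≈ 21.213, ∠D ≈ 45.00°
∠H = 3.43° − 45.00° = -41.57°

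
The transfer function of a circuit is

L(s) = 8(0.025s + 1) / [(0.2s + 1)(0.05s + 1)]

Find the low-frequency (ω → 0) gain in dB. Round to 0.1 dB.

18.1 dB

L(0) = 8 · 1 / 1 = 8
20 log₁₀(8) ≈ 18.06 dB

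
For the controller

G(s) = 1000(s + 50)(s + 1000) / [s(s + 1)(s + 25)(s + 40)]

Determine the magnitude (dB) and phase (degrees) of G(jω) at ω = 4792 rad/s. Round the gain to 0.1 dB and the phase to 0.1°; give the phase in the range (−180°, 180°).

At s = jω = j4792:
zero (s+50): 50 + j4792 → |·| = √(50²+4792²) = √22965764 ≈ 4792.3, ∠ = arctan(4792/50) ≈ 89.40°
zero (s+1000): 1000 + j4792 → |·| = √(1000²+4792²) = √23963264 ≈ 4895.2, ∠ = arctan(4792/1000) ≈ 78.21°
pole (s+1): 1 + j4792 → |·| = √(1²+4792²) = √22963265 ≈ 4792, ∠ = arctan(4792/1) ≈ 89.99°
pole (s+25): 25 + j4792 → |·| = √(25²+4792²) = √22963889 ≈ 4792.1, ∠ = arctan(4792/25) ≈ 89.70°
pole (s+40): 40 + j4792 → |·| = √(40²+4792²) = √22964864 ≈ 4792.2, ∠ = arctan(4792/40) ≈ 89.52°
pole at origin: |s| = 4792, ∠ = 90.00° (in denominator)
|G| = 1000 · 2.3459e+07 / 5.2734e+14 ≈ 4.4486e-05
Gain = 20 log₁₀(4.4486e-05) ≈ -87.04 dB
∠G = 167.61° − 359.21° = -191.60° ≡ 168.40° (principal value)

-87.0 dB, 168.4°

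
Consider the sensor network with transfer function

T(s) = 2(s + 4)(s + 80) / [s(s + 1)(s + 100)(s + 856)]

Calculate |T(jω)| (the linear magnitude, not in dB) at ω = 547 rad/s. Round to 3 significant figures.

3.58e-06

At s = jω = j547:
zero (s+4): 4 + j547 → |·| = √(4²+547²) = √299225 ≈ 547.01, ∠ = arctan(547/4) ≈ 89.58°
zero (s+80): 80 + j547 → |·| = √(80²+547²) = √305609 ≈ 552.82, ∠ = arctan(547/80) ≈ 81.68°
pole (s+1): 1 + j547 → |·| = √(1²+547²) = √299210 ≈ 547, ∠ = arctan(547/1) ≈ 89.90°
pole (s+100): 100 + j547 → |·| = √(100²+547²) = √309209 ≈ 556.07, ∠ = arctan(547/100) ≈ 79.64°
pole (s+856): 856 + j547 → |·| = √(856²+547²) = √1031945 ≈ 1015.8, ∠ = arctan(547/856) ≈ 32.58°
pole at origin: |s| = 547, ∠ = 90.00° (in denominator)
|T| = 2 · 3.024e+05 / 1.6901e+11 ≈ 3.5785e-06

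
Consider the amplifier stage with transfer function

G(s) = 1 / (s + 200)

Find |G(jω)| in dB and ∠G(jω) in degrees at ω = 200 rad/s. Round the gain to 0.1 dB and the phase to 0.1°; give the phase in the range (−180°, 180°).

At s = jω = j200:
pole (s+200): 200 + j200 → |·| = √(200²+200²) = √80000 ≈ 282.84, ∠ = arctan(200/200) ≈ 45.00°
|G| = 1 / 282.84 ≈ 0.0035356
Gain = 20 log₁₀(0.0035356) ≈ -49.03 dB
∠G = 0.00° − 45.00° = -45.00°

-49.0 dB, -45.0°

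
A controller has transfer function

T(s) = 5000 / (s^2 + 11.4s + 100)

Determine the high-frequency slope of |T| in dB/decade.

-40 dB/decade

Each pole contributes −20 dB/decade at high frequency; each zero contributes +20 dB/decade.
Net: 0 zero(s) − 2 pole(s) → -40 dB/decade.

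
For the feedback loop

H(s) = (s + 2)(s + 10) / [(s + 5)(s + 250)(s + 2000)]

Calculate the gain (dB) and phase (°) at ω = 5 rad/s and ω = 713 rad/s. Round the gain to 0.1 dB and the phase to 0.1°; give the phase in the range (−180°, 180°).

ω = 5: -95.4 dB, 48.5°; ω = 713: -67.0 dB, -0.9°

At s = jω = j5:
zero (s+2): 2 + j5 → |·| = √(2²+5²) = √29 ≈ 5.3852, ∠ = arctan(5/2) ≈ 68.20°
zero (s+10): 10 + j5 → |·| = √(10²+5²) = √125 ≈ 11.18, ∠ = arctan(5/10) ≈ 26.57°
pole (s+5): 5 + j5 → |·| = √(5²+5²) = √50 ≈ 7.0711, ∠ = arctan(5/5) ≈ 45.00°
pole (s+250): 250 + j5 → |·| = √(250²+5²) = √62525 ≈ 250.05, ∠ = arctan(5/250) ≈ 1.15°
pole (s+2000): 2000 + j5 → |·| = √(2000²+5²) = √4000025 ≈ 2000, ∠ = arctan(5/2000) ≈ 0.14°
|H| = 1 · 60.207 / 3.5363e+06 ≈ 1.7025e-05
Gain = 20 log₁₀(1.7025e-05) ≈ -95.38 dB
∠H = 94.77° − 46.29° = 48.48°

At s = jω = j713:
zero (s+2): 2 + j713 → |·| = √(2²+713²) = √508373 ≈ 713, ∠ = arctan(713/2) ≈ 89.84°
zero (s+10): 10 + j713 → |·| = √(10²+713²) = √508469 ≈ 713.07, ∠ = arctan(713/10) ≈ 89.20°
pole (s+5): 5 + j713 → |·| = √(5²+713²) = √508394 ≈ 713.02, ∠ = arctan(713/5) ≈ 89.60°
pole (s+250): 250 + j713 → |·| = √(250²+713²) = √570869 ≈ 755.56, ∠ = arctan(713/250) ≈ 70.68°
pole (s+2000): 2000 + j713 → |·| = √(2000²+713²) = √4508369 ≈ 2123.3, ∠ = arctan(713/2000) ≈ 19.62°
|H| = 1 · 5.0842e+05 / 1.1439e+09 ≈ 0.00044446
Gain = 20 log₁₀(0.00044446) ≈ -67.04 dB
∠H = 179.04° − 179.90° = -0.86°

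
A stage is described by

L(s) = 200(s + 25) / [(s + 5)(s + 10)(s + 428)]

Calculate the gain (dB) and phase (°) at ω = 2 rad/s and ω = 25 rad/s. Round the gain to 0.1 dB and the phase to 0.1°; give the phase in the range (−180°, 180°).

At s = jω = j2:
zero (s+25): 25 + j2 → |·| = √(25²+2²) = √629 ≈ 25.08, ∠ = arctan(2/25) ≈ 4.57°
pole (s+5): 5 + j2 → |·| = √(5²+2²) = √29 ≈ 5.3852, ∠ = arctan(2/5) ≈ 21.80°
pole (s+10): 10 + j2 → |·| = √(10²+2²) = √104 ≈ 10.198, ∠ = arctan(2/10) ≈ 11.31°
pole (s+428): 428 + j2 → |·| = √(428²+2²) = √183188 ≈ 428, ∠ = arctan(2/428) ≈ 0.27°
|L| = 200 · 25.08 / 23505 ≈ 0.2134
Gain = 20 log₁₀(0.2134) ≈ -13.42 dB
∠L = 4.57° − 33.38° = -28.81°

At s = jω = j25:
zero (s+25): 25 + j25 → |·| = √(25²+25²) = √1250 ≈ 35.355, ∠ = arctan(25/25) ≈ 45.00°
pole (s+5): 5 + j25 → |·| = √(5²+25²) = √650 ≈ 25.495, ∠ = arctan(25/5) ≈ 78.69°
pole (s+10): 10 + j25 → |·| = √(10²+25²) = √725 ≈ 26.926, ∠ = arctan(25/10) ≈ 68.20°
pole (s+428): 428 + j25 → |·| = √(428²+25²) = √183809 ≈ 428.73, ∠ = arctan(25/428) ≈ 3.34°
|L| = 200 · 35.355 / 2.9431e+05 ≈ 0.024026
Gain = 20 log₁₀(0.024026) ≈ -32.39 dB
∠L = 45.00° − 150.23° = -105.23°

ω = 2: -13.4 dB, -28.8°; ω = 25: -32.4 dB, -105.2°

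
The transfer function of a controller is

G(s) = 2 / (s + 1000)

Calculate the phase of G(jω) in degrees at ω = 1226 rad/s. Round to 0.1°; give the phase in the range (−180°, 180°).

-50.8°

At s = jω = j1226:
pole (s+1000): 1000 + j1226 → |·| = √(1000²+1226²) = √2503076 ≈ 1582.1, ∠ = arctan(1226/1000) ≈ 50.80°
∠G = 0.00° − 50.80° = -50.80°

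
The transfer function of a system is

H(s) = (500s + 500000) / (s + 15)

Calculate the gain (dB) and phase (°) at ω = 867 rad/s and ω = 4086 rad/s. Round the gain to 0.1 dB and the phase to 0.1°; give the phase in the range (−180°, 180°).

Substitute s = j867:
Numerator: 500(j867) + 500000 = 500000 + j433500
Denominator: (j867) + 15 = 15 + j867
|N| = √(500000² + 433500²) ≈ 6.6176e+05, ∠N ≈ 40.93°
|D| = √(15² + 867²) ≈ 867.13, ∠D ≈ 89.01°
|H| = 6.6176e+05 / 867.13 ≈ 763.16
Gain = 20 log₁₀(763.16) ≈ 57.65 dB
∠H = 40.93° − 89.01° = -48.08°

Substitute s = j4086:
Numerator: 500(j4086) + 500000 = 500000 + j2043000
Denominator: (j4086) + 15 = 15 + j4086
|N| = √(500000² + 2043000²) ≈ 2.1033e+06, ∠N ≈ 76.25°
|D| = √(15² + 4086²) ≈ 4086, ∠D ≈ 89.79°
|H| = 2.1033e+06 / 4086 ≈ 514.76
Gain = 20 log₁₀(514.76) ≈ 54.23 dB
∠H = 76.25° − 89.79° = -13.54°

ω = 867: 57.7 dB, -48.1°; ω = 4086: 54.2 dB, -13.5°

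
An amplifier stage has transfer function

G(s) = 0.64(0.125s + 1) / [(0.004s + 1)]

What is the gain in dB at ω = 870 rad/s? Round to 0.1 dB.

At ω = 870 rad/s:
zero (1 + j870·0.125) = 1 + j108.75 → |·| ≈ 108.75, ∠ ≈ 89.47°
pole (1 + j870·0.004) = 1 + j3.48 → |·| ≈ 3.6208, ∠ ≈ 73.97°
|G| = 0.64 · 108.75 / (3.6208) ≈ 19.222
Gain = 20 log₁₀(19.222) ≈ 25.68 dB

25.7 dB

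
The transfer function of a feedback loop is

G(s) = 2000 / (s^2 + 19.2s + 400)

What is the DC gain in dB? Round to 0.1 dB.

G(0) = 2000 / 400 = 5
20 log₁₀(5) ≈ 13.98 dB

14.0 dB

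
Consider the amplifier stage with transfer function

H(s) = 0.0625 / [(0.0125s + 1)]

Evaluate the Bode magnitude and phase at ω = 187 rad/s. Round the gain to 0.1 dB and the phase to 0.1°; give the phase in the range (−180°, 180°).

-32.2 dB, -66.8°

At ω = 187 rad/s:
pole (1 + j187·0.0125) = 1 + j2.3375 → |·| ≈ 2.5424, ∠ ≈ 66.84°
|H| = 0.0625 · 1 / (2.5424) ≈ 0.024583
Gain = 20 log₁₀(0.024583) ≈ -32.19 dB
∠H = (0°) − (66.84°) = -66.84°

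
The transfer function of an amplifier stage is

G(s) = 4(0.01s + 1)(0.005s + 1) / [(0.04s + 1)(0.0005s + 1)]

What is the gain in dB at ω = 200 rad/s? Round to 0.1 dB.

At ω = 200 rad/s:
zero (1 + j200·0.01) = 1 + j2 → |·| ≈ 2.2361, ∠ ≈ 63.43°
zero (1 + j200·0.005) = 1 + j1 → |·| ≈ 1.4142, ∠ ≈ 45.00°
pole (1 + j200·0.04) = 1 + j8 → |·| ≈ 8.0623, ∠ ≈ 82.87°
pole (1 + j200·0.0005) = 1 + j0.1 → |·| ≈ 1.005, ∠ ≈ 5.71°
|G| = 4 · 2.2361 · 1.4142 / (8.0623 · 1.005) ≈ 1.5611
Gain = 20 log₁₀(1.5611) ≈ 3.87 dB

3.9 dB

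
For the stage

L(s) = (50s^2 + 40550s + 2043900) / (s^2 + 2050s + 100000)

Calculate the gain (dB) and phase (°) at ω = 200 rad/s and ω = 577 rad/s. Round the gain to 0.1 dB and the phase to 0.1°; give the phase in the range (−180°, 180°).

Substitute s = j200:
Numerator: 50(j200)^2 + 40550(j200) + 2043900 = 43900 + j8110000
Denominator: (j200)^2 + 2050(j200) + 100000 = 60000 + j410000
|N| = √(43900² + 8110000²) ≈ 8.1101e+06, ∠N ≈ 89.69°
|D| = √(60000² + 410000²) ≈ 4.1437e+05, ∠D ≈ 81.67°
|L| = 8.1101e+06 / 4.1437e+05 ≈ 19.572
Gain = 20 log₁₀(19.572) ≈ 25.83 dB
∠L = 89.69° − 81.67° = 8.02°

Substitute s = j577:
Numerator: 50(j577)^2 + 40550(j577) + 2043900 = -14602550 + j23397350
Denominator: (j577)^2 + 2050(j577) + 100000 = -232929 + j1182850
|N| = √(14602550² + 23397350²) ≈ 2.758e+07, ∠N ≈ 121.97°
|D| = √(232929² + 1182850²) ≈ 1.2056e+06, ∠D ≈ 101.14°
|L| = 2.758e+07 / 1.2056e+06 ≈ 22.877
Gain = 20 log₁₀(22.877) ≈ 27.19 dB
∠L = 121.97° − 101.14° = 20.83°

ω = 200: 25.8 dB, 8.0°; ω = 577: 27.2 dB, 20.8°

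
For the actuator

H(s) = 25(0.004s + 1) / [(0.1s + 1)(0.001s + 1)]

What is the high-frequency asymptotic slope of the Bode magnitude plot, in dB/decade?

Each pole contributes −20 dB/decade at high frequency; each zero contributes +20 dB/decade.
Net: 1 zero(s) − 2 pole(s) → -20 dB/decade.

-20 dB/decade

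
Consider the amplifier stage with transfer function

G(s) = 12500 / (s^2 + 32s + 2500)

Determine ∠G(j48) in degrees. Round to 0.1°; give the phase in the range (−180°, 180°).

At s = jω = j48:
quadratic: (j48)² + 32·j48 + 2500 = 196 + j1536 → |·| ≈ 1548.5, ∠ ≈ 82.73°
∠G = 0.00° − 82.73° = -82.73°

-82.7°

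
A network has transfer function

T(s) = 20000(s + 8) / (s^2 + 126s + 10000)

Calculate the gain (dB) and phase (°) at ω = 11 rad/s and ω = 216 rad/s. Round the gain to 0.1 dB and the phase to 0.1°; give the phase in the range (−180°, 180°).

At s = jω = j11:
zero (s+8): 8 + j11 → |·| = √(8²+11²) = √185 ≈ 13.601, ∠ = arctan(11/8) ≈ 53.97°
quadratic: (j11)² + 126·j11 + 10000 = 9879 + j1386 → |·| ≈ 9975.8, ∠ ≈ 7.99°
|T| = 20000 · 13.601 / 9975.8 ≈ 27.268
Gain = 20 log₁₀(27.268) ≈ 28.71 dB
∠T = 53.97° − 7.99° = 45.98°

At s = jω = j216:
zero (s+8): 8 + j216 → |·| = √(8²+216²) = √46720 ≈ 216.15, ∠ = arctan(216/8) ≈ 87.88°
quadratic: (j216)² + 126·j216 + 10000 = -36656 + j27216 → |·| ≈ 45655, ∠ ≈ 143.41°
|T| = 20000 · 216.15 / 45655 ≈ 94.688
Gain = 20 log₁₀(94.688) ≈ 39.53 dB
∠T = 87.88° − 143.41° = -55.53°

ω = 11: 28.7 dB, 46.0°; ω = 216: 39.5 dB, -55.5°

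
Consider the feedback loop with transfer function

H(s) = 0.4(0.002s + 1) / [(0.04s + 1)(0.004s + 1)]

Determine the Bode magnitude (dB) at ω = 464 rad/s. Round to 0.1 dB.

-37.1 dB

At ω = 464 rad/s:
zero (1 + j464·0.002) = 1 + j0.928 → |·| ≈ 1.3643, ∠ ≈ 42.86°
pole (1 + j464·0.04) = 1 + j18.56 → |·| ≈ 18.587, ∠ ≈ 86.92°
pole (1 + j464·0.004) = 1 + j1.856 → |·| ≈ 2.1083, ∠ ≈ 61.68°
|H| = 0.4 · 1.3643 / (18.587 · 2.1083) ≈ 0.013926
Gain = 20 log₁₀(0.013926) ≈ -37.12 dB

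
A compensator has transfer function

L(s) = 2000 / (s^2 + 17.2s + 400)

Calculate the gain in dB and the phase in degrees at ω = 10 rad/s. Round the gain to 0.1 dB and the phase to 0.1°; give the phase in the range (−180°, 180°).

At s = jω = j10:
quadratic: (j10)² + 17.2·j10 + 400 = 300 + j172 → |·| ≈ 345.81, ∠ ≈ 29.83°
|L| = 2000 / 345.81 ≈ 5.7835
Gain = 20 log₁₀(5.7835) ≈ 15.24 dB
∠L = 0.00° − 29.83° = -29.83°

15.2 dB, -29.8°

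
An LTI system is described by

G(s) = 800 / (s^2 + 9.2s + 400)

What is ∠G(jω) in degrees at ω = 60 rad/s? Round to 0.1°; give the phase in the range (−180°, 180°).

At s = jω = j60:
quadratic: (j60)² + 9.2·j60 + 400 = -3200 + j552 → |·| ≈ 3247.3, ∠ ≈ 170.21°
∠G = 0.00° − 170.21° = -170.21°

-170.2°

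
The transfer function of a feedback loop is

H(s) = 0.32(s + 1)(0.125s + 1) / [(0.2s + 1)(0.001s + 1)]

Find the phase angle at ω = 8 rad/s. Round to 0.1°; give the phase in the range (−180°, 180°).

At ω = 8 rad/s:
zero (1 + j8·1) = 1 + j8 → |·| ≈ 8.0623, ∠ ≈ 82.87°
zero (1 + j8·0.125) = 1 + j1 → |·| ≈ 1.4142, ∠ ≈ 45.00°
pole (1 + j8·0.2) = 1 + j1.6 → |·| ≈ 1.8868, ∠ ≈ 57.99°
pole (1 + j8·0.001) = 1 + j0.008 → |·| ≈ 1, ∠ ≈ 0.46°
∠H = (82.87° + 45.00°) − (57.99° + 0.46°) = 69.42°

69.4°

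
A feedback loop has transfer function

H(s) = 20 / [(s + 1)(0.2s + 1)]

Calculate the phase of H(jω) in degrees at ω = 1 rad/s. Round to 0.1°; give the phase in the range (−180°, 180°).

At ω = 1 rad/s:
pole (1 + j1·1) = 1 + j1 → |·| ≈ 1.4142, ∠ ≈ 45.00°
pole (1 + j1·0.2) = 1 + j0.2 → |·| ≈ 1.0198, ∠ ≈ 11.31°
∠H = (0°) − (45.00° + 11.31°) = -56.31°

-56.3°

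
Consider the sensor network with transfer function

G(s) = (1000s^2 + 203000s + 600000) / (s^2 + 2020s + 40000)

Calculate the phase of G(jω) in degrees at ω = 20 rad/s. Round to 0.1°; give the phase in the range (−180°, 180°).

41.6°

Substitute s = j20:
Numerator: 1000(j20)^2 + 203000(j20) + 600000 = 200000 + j4060000
Denominator: (j20)^2 + 2020(j20) + 40000 = 39600 + j40400
|N| = √(200000² + 4060000²) ≈ 4.0649e+06, ∠N ≈ 87.18°
|D| = √(39600² + 40400²) ≈ 56571, ∠D ≈ 45.57°
∠G = 87.18° − 45.57° = 41.61°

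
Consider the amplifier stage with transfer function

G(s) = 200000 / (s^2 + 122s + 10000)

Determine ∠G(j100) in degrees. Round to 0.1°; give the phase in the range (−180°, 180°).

At s = jω = j100:
quadratic: (j100)² + 122·j100 + 10000 = 0 + j12200 → |·| ≈ 12200, ∠ ≈ 90.00°
∠G = 0.00° − 90.00° = -90.00°

-90.0°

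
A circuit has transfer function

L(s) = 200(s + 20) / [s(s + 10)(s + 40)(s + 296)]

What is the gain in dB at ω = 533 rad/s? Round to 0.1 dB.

At s = jω = j533:
zero (s+20): 20 + j533 → |·| = √(20²+533²) = √284489 ≈ 533.38, ∠ = arctan(533/20) ≈ 87.85°
pole (s+10): 10 + j533 → |·| = √(10²+533²) = √284189 ≈ 533.09, ∠ = arctan(533/10) ≈ 88.93°
pole (s+40): 40 + j533 → |·| = √(40²+533²) = √285689 ≈ 534.5, ∠ = arctan(533/40) ≈ 85.71°
pole (s+296): 296 + j533 → |·| = √(296²+533²) = √371705 ≈ 609.68, ∠ = arctan(533/296) ≈ 60.95°
pole at origin: |s| = 533, ∠ = 90.00° (in denominator)
|L| = 200 · 533.38 / 9.2593e+10 ≈ 1.1521e-06
Gain = 20 log₁₀(1.1521e-06) ≈ -118.77 dB

-118.8 dB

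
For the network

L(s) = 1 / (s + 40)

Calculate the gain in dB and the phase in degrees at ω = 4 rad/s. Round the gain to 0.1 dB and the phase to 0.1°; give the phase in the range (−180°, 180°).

-32.1 dB, -5.7°

At s = jω = j4:
pole (s+40): 40 + j4 → |·| = √(40²+4²) = √1616 ≈ 40.2, ∠ = arctan(4/40) ≈ 5.71°
|L| = 1 / 40.2 ≈ 0.024876
Gain = 20 log₁₀(0.024876) ≈ -32.08 dB
∠L = 0.00° − 5.71° = -5.71°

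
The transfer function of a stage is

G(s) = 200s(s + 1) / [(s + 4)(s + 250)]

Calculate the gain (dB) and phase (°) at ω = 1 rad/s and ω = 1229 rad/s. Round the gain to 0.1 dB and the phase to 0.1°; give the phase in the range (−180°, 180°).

ω = 1: -11.2 dB, 120.7°; ω = 1229: 45.8 dB, 11.6°

At s = jω = j1:
zero (s+1): 1 + j1 → |·| = √(1²+1²) = √2 ≈ 1.4142, ∠ = arctan(1/1) ≈ 45.00°
zero at origin: s = j1 → |·| = 1, ∠ = 90.00°
pole (s+4): 4 + j1 → |·| = √(4²+1²) = √17 ≈ 4.1231, ∠ = arctan(1/4) ≈ 14.04°
pole (s+250): 250 + j1 → |·| = √(250²+1²) = √62501 ≈ 250, ∠ = arctan(1/250) ≈ 0.23°
|G| = 200 · 1.4142 / 1030.8 ≈ 0.27439
Gain = 20 log₁₀(0.27439) ≈ -11.23 dB
∠G = 135.00° − 14.27° = 120.73°

At s = jω = j1229:
zero (s+1): 1 + j1229 → |·| = √(1²+1229²) = √1510442 ≈ 1229, ∠ = arctan(1229/1) ≈ 89.95°
zero at origin: s = j1229 → |·| = 1229, ∠ = 90.00°
pole (s+4): 4 + j1229 → |·| = √(4²+1229²) = √1510457 ≈ 1229, ∠ = arctan(1229/4) ≈ 89.81°
pole (s+250): 250 + j1229 → |·| = √(250²+1229²) = √1572941 ≈ 1254.2, ∠ = arctan(1229/250) ≈ 78.50°
|G| = 200 · 1.5104e+06 / 1.5414e+06 ≈ 195.98
Gain = 20 log₁₀(195.98) ≈ 45.84 dB
∠G = 179.95° − 168.31° = 11.64°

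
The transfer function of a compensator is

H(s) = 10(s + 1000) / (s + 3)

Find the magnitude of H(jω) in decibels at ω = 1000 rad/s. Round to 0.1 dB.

At s = jω = j1000:
zero (s+1000): 1000 + j1000 → |·| = √(1000²+1000²) = √2000000 ≈ 1414.2, ∠ = arctan(1000/1000) ≈ 45.00°
pole (s+3): 3 + j1000 → |·| = √(3²+1000²) = √1000009 ≈ 1000, ∠ = arctan(1000/3) ≈ 89.83°
|H| = 10 · 1414.2 / 1000 ≈ 14.142
Gain = 20 log₁₀(14.142) ≈ 23.01 dB

23.0 dB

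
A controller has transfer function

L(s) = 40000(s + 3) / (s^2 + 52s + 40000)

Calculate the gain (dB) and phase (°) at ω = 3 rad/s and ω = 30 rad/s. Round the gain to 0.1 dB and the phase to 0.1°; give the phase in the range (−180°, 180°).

ω = 3: 12.6 dB, 44.8°; ω = 30: 29.8 dB, 82.0°

At s = jω = j3:
zero (s+3): 3 + j3 → |·| = √(3²+3²) = √18 ≈ 4.2426, ∠ = arctan(3/3) ≈ 45.00°
quadratic: (j3)² + 52·j3 + 40000 = 39991 + j156 → |·| ≈ 39991, ∠ ≈ 0.22°
|L| = 40000 · 4.2426 / 39991 ≈ 4.2436
Gain = 20 log₁₀(4.2436) ≈ 12.55 dB
∠L = 45.00° − 0.22° = 44.78°

At s = jω = j30:
zero (s+3): 3 + j30 → |·| = √(3²+30²) = √909 ≈ 30.15, ∠ = arctan(30/3) ≈ 84.29°
quadratic: (j30)² + 52·j30 + 40000 = 39100 + j1560 → |·| ≈ 39131, ∠ ≈ 2.28°
|L| = 40000 · 30.15 / 39131 ≈ 30.82
Gain = 20 log₁₀(30.82) ≈ 29.78 dB
∠L = 84.29° − 2.28° = 82.01°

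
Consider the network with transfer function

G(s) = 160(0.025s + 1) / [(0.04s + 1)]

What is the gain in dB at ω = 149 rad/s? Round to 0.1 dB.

At ω = 149 rad/s:
zero (1 + j149·0.025) = 1 + j3.725 → |·| ≈ 3.8569, ∠ ≈ 74.97°
pole (1 + j149·0.04) = 1 + j5.96 → |·| ≈ 6.0433, ∠ ≈ 80.48°
|G| = 160 · 3.8569 / (6.0433) ≈ 102.11
Gain = 20 log₁₀(102.11) ≈ 40.18 dB

40.2 dB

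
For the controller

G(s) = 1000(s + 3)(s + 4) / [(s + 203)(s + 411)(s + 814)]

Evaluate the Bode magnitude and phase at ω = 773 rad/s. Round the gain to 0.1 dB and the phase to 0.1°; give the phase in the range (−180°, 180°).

-2.4 dB, -1.3°

At s = jω = j773:
zero (s+3): 3 + j773 → |·| = √(3²+773²) = √597538 ≈ 773.01, ∠ = arctan(773/3) ≈ 89.78°
zero (s+4): 4 + j773 → |·| = √(4²+773²) = √597545 ≈ 773.01, ∠ = arctan(773/4) ≈ 89.70°
pole (s+203): 203 + j773 → |·| = √(203²+773²) = √638738 ≈ 799.21, ∠ = arctan(773/203) ≈ 75.29°
pole (s+411): 411 + j773 → |·| = √(411²+773²) = √766450 ≈ 875.47, ∠ = arctan(773/411) ≈ 62.00°
pole (s+814): 814 + j773 → |·| = √(814²+773²) = √1260125 ≈ 1122.6, ∠ = arctan(773/814) ≈ 43.52°
|G| = 1000 · 5.9754e+05 / 7.8547e+08 ≈ 0.76074
Gain = 20 log₁₀(0.76074) ≈ -2.38 dB
∠G = 179.48° − 180.81° = -1.33°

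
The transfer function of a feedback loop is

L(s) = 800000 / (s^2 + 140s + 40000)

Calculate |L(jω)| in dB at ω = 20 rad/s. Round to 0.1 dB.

At s = jω = j20:
quadratic: (j20)² + 140·j20 + 40000 = 39600 + j2800 → |·| ≈ 39699, ∠ ≈ 4.04°
|L| = 800000 / 39699 ≈ 20.152
Gain = 20 log₁₀(20.152) ≈ 26.09 dB

26.1 dB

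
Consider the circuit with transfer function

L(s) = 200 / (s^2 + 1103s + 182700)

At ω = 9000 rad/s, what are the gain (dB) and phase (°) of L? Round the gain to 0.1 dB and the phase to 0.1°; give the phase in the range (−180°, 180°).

Substitute s = j9000:
Numerator: 200 = 200 + j0
Denominator: (j9000)^2 + 1103(j9000) + 182700 = -80817300 + j9927000
|N| = √(200² + 0²) ≈ 200, ∠N ≈ 0.00°
|D| = √(80817300² + 9927000²) ≈ 8.1425e+07, ∠D ≈ 173.00°
|L| = 200 / 8.1425e+07 ≈ 2.4562e-06
Gain = 20 log₁₀(2.4562e-06) ≈ -112.19 dB
∠L = 0.00° − 173.00° = -173.00°

-112.2 dB, -173.0°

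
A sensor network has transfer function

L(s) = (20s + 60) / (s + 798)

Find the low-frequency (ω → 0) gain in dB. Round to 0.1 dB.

L(0) = 60 / 798 ≈ 0.075188
20 log₁₀(0.075188) ≈ -22.48 dB

-22.5 dB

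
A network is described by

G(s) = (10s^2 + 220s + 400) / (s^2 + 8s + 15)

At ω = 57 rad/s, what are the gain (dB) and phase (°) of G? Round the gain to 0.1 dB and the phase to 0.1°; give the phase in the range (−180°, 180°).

20.5 dB, -13.3°

Substitute s = j57:
Numerator: 10(j57)^2 + 220(j57) + 400 = -32090 + j12540
Denominator: (j57)^2 + 8(j57) + 15 = -3234 + j456
|N| = √(32090² + 12540²) ≈ 34453, ∠N ≈ 158.66°
|D| = √(3234² + 456²) ≈ 3266, ∠D ≈ 171.97°
|G| = 34453 / 3266 ≈ 10.549
Gain = 20 log₁₀(10.549) ≈ 20.46 dB
∠G = 158.66° − 171.97° = -13.31°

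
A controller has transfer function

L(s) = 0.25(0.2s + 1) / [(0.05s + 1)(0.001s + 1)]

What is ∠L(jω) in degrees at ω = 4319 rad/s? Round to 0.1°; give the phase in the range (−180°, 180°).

At ω = 4319 rad/s:
zero (1 + j4319·0.2) = 1 + j863.8 → |·| ≈ 863.8, ∠ ≈ 89.93°
pole (1 + j4319·0.05) = 1 + j215.95 → |·| ≈ 215.95, ∠ ≈ 89.73°
pole (1 + j4319·0.001) = 1 + j4.319 → |·| ≈ 4.4333, ∠ ≈ 76.96°
∠L = (89.93°) − (89.73° + 76.96°) = -76.76°

-76.8°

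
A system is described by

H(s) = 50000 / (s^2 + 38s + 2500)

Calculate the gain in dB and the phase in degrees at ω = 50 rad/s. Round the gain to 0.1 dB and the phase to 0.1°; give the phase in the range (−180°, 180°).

At s = jω = j50:
quadratic: (j50)² + 38·j50 + 2500 = 0 + j1900 → |·| ≈ 1900, ∠ ≈ 90.00°
|H| = 50000 / 1900 ≈ 26.316
Gain = 20 log₁₀(26.316) ≈ 28.40 dB
∠H = 0.00° − 90.00° = -90.00°

28.4 dB, -90.0°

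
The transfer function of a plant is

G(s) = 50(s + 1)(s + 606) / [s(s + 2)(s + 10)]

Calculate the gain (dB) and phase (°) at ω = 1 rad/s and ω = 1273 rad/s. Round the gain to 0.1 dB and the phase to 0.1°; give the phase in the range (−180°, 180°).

At s = jω = j1:
zero (s+1): 1 + j1 → |·| = √(1²+1²) = √2 ≈ 1.4142, ∠ = arctan(1/1) ≈ 45.00°
zero (s+606): 606 + j1 → |·| = √(606²+1²) = √367237 ≈ 606, ∠ = arctan(1/606) ≈ 0.09°
pole (s+2): 2 + j1 → |·| = √(2²+1²) = √5 ≈ 2.2361, ∠ = arctan(1/2) ≈ 26.57°
pole (s+10): 10 + j1 → |·| = √(10²+1²) = √101 ≈ 10.05, ∠ = arctan(1/10) ≈ 5.71°
pole at origin: |s| = 1, ∠ = 90.00° (in denominator)
|G| = 50 · 857.01 / 22.473 ≈ 1906.8
Gain = 20 log₁₀(1906.8) ≈ 65.61 dB
∠G = 45.09° − 122.28° = -77.19°

At s = jω = j1273:
zero (s+1): 1 + j1273 → |·| = √(1²+1273²) = √1620530 ≈ 1273, ∠ = arctan(1273/1) ≈ 89.95°
zero (s+606): 606 + j1273 → |·| = √(606²+1273²) = √1987765 ≈ 1409.9, ∠ = arctan(1273/606) ≈ 64.54°
pole (s+2): 2 + j1273 → |·| = √(2²+1273²) = √1620533 ≈ 1273, ∠ = arctan(1273/2) ≈ 89.91°
pole (s+10): 10 + j1273 → |·| = √(10²+1273²) = √1620629 ≈ 1273, ∠ = arctan(1273/10) ≈ 89.55°
pole at origin: |s| = 1273, ∠ = 90.00° (in denominator)
|G| = 50 · 1.7948e+06 / 2.0629e+09 ≈ 0.043502
Gain = 20 log₁₀(0.043502) ≈ -27.23 dB
∠G = 154.49° − 269.46° = -114.97°

ω = 1: 65.6 dB, -77.2°; ω = 1273: -27.2 dB, -115.0°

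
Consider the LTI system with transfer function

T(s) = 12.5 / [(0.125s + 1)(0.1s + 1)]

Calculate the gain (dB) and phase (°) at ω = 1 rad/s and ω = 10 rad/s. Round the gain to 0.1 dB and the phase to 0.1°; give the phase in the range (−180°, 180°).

At ω = 1 rad/s:
pole (1 + j1·0.125) = 1 + j0.125 → |·| ≈ 1.0078, ∠ ≈ 7.13°
pole (1 + j1·0.1) = 1 + j0.1 → |·| ≈ 1.005, ∠ ≈ 5.71°
|T| = 12.5 · 1 / (1.0078 · 1.005) ≈ 12.342
Gain = 20 log₁₀(12.342) ≈ 21.83 dB
∠T = (0°) − (7.13° + 5.71°) = -12.84°

At ω = 10 rad/s:
pole (1 + j10·0.125) = 1 + j1.25 → |·| ≈ 1.6008, ∠ ≈ 51.34°
pole (1 + j10·0.1) = 1 + j1 → |·| ≈ 1.4142, ∠ ≈ 45.00°
|T| = 12.5 · 1 / (1.6008 · 1.4142) ≈ 5.5216
Gain = 20 log₁₀(5.5216) ≈ 14.84 dB
∠T = (0°) − (51.34° + 45.00°) = -96.34°

ω = 1: 21.8 dB, -12.8°; ω = 10: 14.8 dB, -96.3°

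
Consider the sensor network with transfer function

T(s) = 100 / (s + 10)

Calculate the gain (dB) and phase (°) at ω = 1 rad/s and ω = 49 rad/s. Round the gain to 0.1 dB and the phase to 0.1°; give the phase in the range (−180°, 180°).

ω = 1: 20.0 dB, -5.7°; ω = 49: 6.0 dB, -78.5°

Substitute s = j1:
Numerator: 100 = 100 + j0
Denominator: (j1) + 10 = 10 + j1
|N| = √(100² + 0²) ≈ 100, ∠N ≈ 0.00°
|D| = √(10² + 1²) ≈ 10.05, ∠D ≈ 5.71°
|T| = 100 / 10.05 ≈ 9.9502
Gain = 20 log₁₀(9.9502) ≈ 19.96 dB
∠T = 0.00° − 5.71° = -5.71°

Substitute s = j49:
Numerator: 100 = 100 + j0
Denominator: (j49) + 10 = 10 + j49
|N| = √(100² + 0²) ≈ 100, ∠N ≈ 0.00°
|D| = √(10² + 49²) ≈ 50.01, ∠D ≈ 78.47°
|T| = 100 / 50.01 ≈ 1.9996
Gain = 20 log₁₀(1.9996) ≈ 6.02 dB
∠T = 0.00° − 78.47° = -78.47°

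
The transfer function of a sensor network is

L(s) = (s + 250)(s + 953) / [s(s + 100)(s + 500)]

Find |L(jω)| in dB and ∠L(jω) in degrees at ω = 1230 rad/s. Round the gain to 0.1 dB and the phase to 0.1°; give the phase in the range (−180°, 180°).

At s = jω = j1230:
zero (s+250): 250 + j1230 → |·| = √(250²+1230²) = √1575400 ≈ 1255.1, ∠ = arctan(1230/250) ≈ 78.51°
zero (s+953): 953 + j1230 → |·| = √(953²+1230²) = √2421109 ≈ 1556, ∠ = arctan(1230/953) ≈ 52.23°
pole (s+100): 100 + j1230 → |·| = √(100²+1230²) = √1522900 ≈ 1234.1, ∠ = arctan(1230/100) ≈ 85.35°
pole (s+500): 500 + j1230 → |·| = √(500²+1230²) = √1762900 ≈ 1327.7, ∠ = arctan(1230/500) ≈ 67.88°
pole at origin: |s| = 1230, ∠ = 90.00° (in denominator)
|L| = 1 · 1.9529e+06 / 2.0154e+09 ≈ 0.00096899
Gain = 20 log₁₀(0.00096899) ≈ -60.27 dB
∠L = 130.74° − 243.23° = -112.49°

-60.3 dB, -112.5°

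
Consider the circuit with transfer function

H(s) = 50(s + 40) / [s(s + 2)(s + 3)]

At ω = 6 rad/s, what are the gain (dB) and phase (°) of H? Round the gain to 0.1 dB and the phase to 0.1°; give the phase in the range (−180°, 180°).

18.0 dB, 143.5°

At s = jω = j6:
zero (s+40): 40 + j6 → |·| = √(40²+6²) = √1636 ≈ 40.447, ∠ = arctan(6/40) ≈ 8.53°
pole (s+2): 2 + j6 → |·| = √(2²+6²) = √40 ≈ 6.3246, ∠ = arctan(6/2) ≈ 71.57°
pole (s+3): 3 + j6 → |·| = √(3²+6²) = √45 ≈ 6.7082, ∠ = arctan(6/3) ≈ 63.43°
pole at origin: |s| = 6, ∠ = 90.00° (in denominator)
|H| = 50 · 40.447 / 254.56 ≈ 7.9445
Gain = 20 log₁₀(7.9445) ≈ 18.00 dB
∠H = 8.53° − 225.00° = -216.47° ≡ 143.53° (principal value)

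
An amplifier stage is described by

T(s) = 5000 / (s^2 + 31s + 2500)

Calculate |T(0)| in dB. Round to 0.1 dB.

T(0) = 5000 / 2500 = 2
20 log₁₀(2) ≈ 6.02 dB

6.0 dB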